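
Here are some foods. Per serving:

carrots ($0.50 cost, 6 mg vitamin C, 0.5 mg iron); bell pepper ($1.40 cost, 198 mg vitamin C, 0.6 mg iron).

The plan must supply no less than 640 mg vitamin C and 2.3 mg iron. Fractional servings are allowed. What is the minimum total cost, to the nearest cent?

Two binding constraints pin down two serving amounts, so the optimal mix uses at most two foods. The candidates are each food alone (scaled to the tighter of vitamin C/iron) and each pair with both constraints tight.
carrots only: max(640/6, 2.3/0.5) = 106.7 servings → $53.33.
bell pepper only: max(640/198, 2.3/0.6) = 3.833 servings → $5.37.
carrots + bell pepper with both tight: 0.7484 servings and 3.21 servings → $4.87.
So the least-cost plan costs $4.87.

$4.87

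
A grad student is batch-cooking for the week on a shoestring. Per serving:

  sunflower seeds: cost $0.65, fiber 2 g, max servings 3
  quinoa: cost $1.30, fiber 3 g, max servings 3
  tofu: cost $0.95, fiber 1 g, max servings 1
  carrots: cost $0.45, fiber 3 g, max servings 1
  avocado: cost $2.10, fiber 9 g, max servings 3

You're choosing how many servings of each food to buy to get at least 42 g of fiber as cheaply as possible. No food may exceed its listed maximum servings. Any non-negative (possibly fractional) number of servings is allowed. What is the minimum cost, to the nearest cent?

Cost per g of fiber: carrots $0.1500, avocado $0.2333, sunflower seeds $0.3250, quinoa $0.4333, tofu $0.9500.
Take 1 serving of carrots: +3.0 g fiber for $0.45 (total $0.45, still need 39.0 g).
Take 3 servings of avocado: +27.0 g fiber for $6.30 (total $6.75, still need 12.0 g).
Take 3 servings of sunflower seeds: +6.0 g fiber for $1.95 (total $8.70, still need 6.0 g).
Take 2 servings of quinoa: +6.0 g fiber for $2.60 (total $11.30, still need 0.0 g).
Filling from the cheapest source first is optimal under one linear minimum: $11.30.

$11.30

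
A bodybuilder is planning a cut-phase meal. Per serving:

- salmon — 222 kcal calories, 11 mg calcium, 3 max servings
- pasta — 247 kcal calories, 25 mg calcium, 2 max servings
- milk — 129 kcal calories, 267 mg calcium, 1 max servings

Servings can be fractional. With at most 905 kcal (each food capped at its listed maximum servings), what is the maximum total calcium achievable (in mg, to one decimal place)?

331.0 mg

Calcium per kcal: milk 2.07, pasta 0.1012, salmon 0.04955.
Take 1 serving of milk: uses 129 kcal, +267.0 mg calcium (running total 267.0 mg).
Take 2 servings of pasta: uses 494 kcal, +50.0 mg calcium (running total 317.0 mg).
Take 1.27 servings of salmon: uses 282 kcal, +14.0 mg calcium (running total 331.0 mg).
Filling greedily by calcium-per-kcal is optimal for one linear limit, giving 331.0 mg.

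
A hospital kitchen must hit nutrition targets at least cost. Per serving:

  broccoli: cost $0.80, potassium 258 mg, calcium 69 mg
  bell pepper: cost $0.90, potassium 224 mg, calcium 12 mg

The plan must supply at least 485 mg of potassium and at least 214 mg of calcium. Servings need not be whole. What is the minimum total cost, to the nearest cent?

broccoli only: max(485/258, 214/69) = 3.101 servings → $2.48.
bell pepper only: max(485/224, 214/12) = 17.83 servings → $16.05.
broccoli + bell pepper with both targets exact would need a negative amount; discard.
So the least-cost plan costs $2.48.

$2.48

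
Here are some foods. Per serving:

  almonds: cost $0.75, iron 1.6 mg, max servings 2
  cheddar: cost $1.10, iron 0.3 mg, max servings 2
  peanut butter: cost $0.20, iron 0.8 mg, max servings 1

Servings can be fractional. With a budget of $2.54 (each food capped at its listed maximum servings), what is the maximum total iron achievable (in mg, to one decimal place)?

4.2 mg

Iron per dollar: peanut butter 4, almonds 2.133, cheddar 0.2727.
Take 1 serving of peanut butter: spends $0.20, +0.8 mg iron (running total 0.8 mg).
Take 2 servings of almonds: spends $1.50, +3.2 mg iron (running total 4.0 mg).
Take 0.7636 servings of cheddar: spends $0.84, +0.2 mg iron (running total 4.2 mg).
Filling greedily by iron-per-dollar is optimal for one linear limit, giving 4.2 mg.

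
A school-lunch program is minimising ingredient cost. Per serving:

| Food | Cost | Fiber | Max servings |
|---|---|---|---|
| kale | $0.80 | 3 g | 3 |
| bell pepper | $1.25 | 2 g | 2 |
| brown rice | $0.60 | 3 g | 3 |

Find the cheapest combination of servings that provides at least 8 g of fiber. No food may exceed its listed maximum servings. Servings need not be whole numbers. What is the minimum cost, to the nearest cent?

$1.60

Cost per g of fiber: brown rice $0.2000, kale $0.2667, bell pepper $0.6250.
Take 2.667 servings of brown rice: +8.0 g fiber for $1.60 (total $1.60, still need 0.0 g).
Filling from the cheapest source first is optimal under one linear minimum: $1.60.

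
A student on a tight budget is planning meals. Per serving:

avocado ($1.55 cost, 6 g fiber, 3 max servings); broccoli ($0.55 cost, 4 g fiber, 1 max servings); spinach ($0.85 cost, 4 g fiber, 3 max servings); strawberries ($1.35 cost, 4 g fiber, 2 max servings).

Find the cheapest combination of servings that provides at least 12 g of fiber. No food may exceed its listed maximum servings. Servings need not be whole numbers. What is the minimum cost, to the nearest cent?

$2.25

Cost per g of fiber: broccoli $0.1375, spinach $0.2125, avocado $0.2583, strawberries $0.3375.
Take 1 serving of broccoli: +4.0 g fiber for $0.55 (total $0.55, still need 8.0 g).
Take 2 servings of spinach: +8.0 g fiber for $1.70 (total $2.25, still need 0.0 g).
Greedy by cheapest-per-g is optimal for a single linear constraint, so the minimum cost is $2.25.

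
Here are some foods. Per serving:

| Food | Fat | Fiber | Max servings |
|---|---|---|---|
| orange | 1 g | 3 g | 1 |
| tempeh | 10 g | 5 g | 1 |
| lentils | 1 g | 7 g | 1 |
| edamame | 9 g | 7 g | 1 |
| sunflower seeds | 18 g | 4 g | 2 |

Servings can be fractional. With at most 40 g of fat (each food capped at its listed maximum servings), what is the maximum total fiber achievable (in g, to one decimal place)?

Fiber per g fat: lentils 7, orange 3, edamame 0.7778, tempeh 0.5, sunflower seeds 0.2222.
Take 1 serving of lentils: uses 1 g fat, +7.0 g fiber (running total 7.0 g).
Take 1 serving of orange: uses 1 g fat, +3.0 g fiber (running total 10.0 g).
Take 1 serving of edamame: uses 9 g fat, +7.0 g fiber (running total 17.0 g).
Take 1 serving of tempeh: uses 10 g fat, +5.0 g fiber (running total 22.0 g).
Take 1.056 servings of sunflower seeds: uses 19 g fat, +4.2 g fiber (running total 26.2 g).
Filling greedily by fiber-per-g fat is optimal for one linear limit, giving 26.2 g.

26.2 g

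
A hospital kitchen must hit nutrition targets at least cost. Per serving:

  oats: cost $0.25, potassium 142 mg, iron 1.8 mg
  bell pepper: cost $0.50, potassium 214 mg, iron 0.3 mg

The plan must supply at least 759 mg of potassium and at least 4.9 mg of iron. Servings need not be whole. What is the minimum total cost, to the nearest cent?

$1.34

At the optimum either one food covers both requirements or two foods hit both targets exactly; no other combination can be cheaper.
oats only: max(759/142, 4.9/1.8) = 5.345 servings → $1.34.
bell pepper only: max(759/214, 4.9/0.3) = 16.33 servings → $8.17.
oats + bell pepper with both tight: 2.396 servings and 1.957 servings → $1.58.
Cheapest feasible corner: $1.34.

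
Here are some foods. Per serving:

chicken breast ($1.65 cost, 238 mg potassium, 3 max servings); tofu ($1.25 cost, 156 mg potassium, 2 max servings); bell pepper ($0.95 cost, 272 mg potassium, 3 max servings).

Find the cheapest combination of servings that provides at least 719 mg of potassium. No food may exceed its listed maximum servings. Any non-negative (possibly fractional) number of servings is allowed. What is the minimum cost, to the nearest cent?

$2.51

Cost per mg of potassium: bell pepper $0.0035, chicken breast $0.0069, tofu $0.0080.
Take 2.643 servings of bell pepper: +719.0 mg potassium for $2.51 (total $2.51, still need 0.0 mg).
Greedy by cheapest-per-mg is optimal for a single linear constraint, so the minimum cost is $2.51.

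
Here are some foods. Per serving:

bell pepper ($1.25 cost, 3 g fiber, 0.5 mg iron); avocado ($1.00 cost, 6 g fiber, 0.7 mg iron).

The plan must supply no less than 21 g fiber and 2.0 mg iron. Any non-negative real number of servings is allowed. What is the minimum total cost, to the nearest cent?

$3.50

With two linear requirements the optimum uses one or two foods; enumerate the corners.
bell pepper only: max(21/3, 2.0/0.5) = 7 servings → $8.75.
avocado only: max(21/6, 2.0/0.7) = 3.5 servings → $3.50.
bell pepper + avocado: the both-tight solution has a negative serving — not a feasible corner.
So the least-cost plan costs $3.50.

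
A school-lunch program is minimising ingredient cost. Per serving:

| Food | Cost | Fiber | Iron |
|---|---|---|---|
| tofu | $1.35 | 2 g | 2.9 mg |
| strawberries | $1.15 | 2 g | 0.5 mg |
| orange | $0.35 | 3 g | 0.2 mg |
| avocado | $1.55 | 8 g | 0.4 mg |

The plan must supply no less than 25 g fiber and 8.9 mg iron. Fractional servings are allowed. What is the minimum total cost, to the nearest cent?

$5.84

With two linear requirements the optimum uses one or two foods; enumerate the corners.
tofu only: max(25/2, 8.9/2.9) = 12.5 servings → $16.88.
strawberries only: max(25/2, 8.9/0.5) = 17.8 servings → $20.47.
orange only: max(25/3, 8.9/0.2) = 44.5 servings → $15.57.
avocado only: max(25/8, 8.9/0.4) = 22.25 servings → $34.49.
tofu + strawberries with both tight: 1.104 servings and 11.4 servings → $14.60.
tofu + orange with both tight: 2.614 servings and 6.59 servings → $5.84.
tofu + avocado with both tight: 2.732 servings and 2.442 servings → $7.47.
strawberries + orange: intersection lies outside the first quadrant.
strawberries + avocado: intersection lies outside the first quadrant.
orange + avocado: intersection lies outside the first quadrant.
Cheapest feasible corner: $5.84.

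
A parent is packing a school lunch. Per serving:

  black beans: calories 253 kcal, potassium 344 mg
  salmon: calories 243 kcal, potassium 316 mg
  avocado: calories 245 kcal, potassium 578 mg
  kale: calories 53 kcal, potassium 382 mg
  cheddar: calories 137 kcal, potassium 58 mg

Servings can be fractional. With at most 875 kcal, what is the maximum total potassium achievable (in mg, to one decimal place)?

6306.6 mg

Potassium per kcal: kale 7.208, avocado 2.359, black beans 1.36, salmon 1.3, cheddar 0.4234.
With no serving limits, spend the whole calories allowance on kale: 875 kcal / 53 kcal × 382 mg = 6306.6 mg.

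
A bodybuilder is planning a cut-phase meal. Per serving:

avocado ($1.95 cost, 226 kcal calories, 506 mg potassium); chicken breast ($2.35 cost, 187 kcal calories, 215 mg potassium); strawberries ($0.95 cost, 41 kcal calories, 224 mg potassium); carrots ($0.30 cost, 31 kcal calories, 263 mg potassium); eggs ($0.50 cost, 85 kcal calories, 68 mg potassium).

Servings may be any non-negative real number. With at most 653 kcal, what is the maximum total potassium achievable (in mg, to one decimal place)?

Potassium per kcal: carrots 8.484, strawberries 5.463, avocado 2.239, chicken breast 1.15, eggs 0.8.
With no serving limits, spend the whole calories allowance on carrots: 653 kcal / 31 kcal × 263 mg = 5540.0 mg.

5540.0 mg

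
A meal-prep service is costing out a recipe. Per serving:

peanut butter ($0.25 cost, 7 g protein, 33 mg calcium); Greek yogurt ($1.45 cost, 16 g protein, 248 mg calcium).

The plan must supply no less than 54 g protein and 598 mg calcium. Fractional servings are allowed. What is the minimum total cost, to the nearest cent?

This is a tiny linear program; its minimum lies at a vertex of the feasible set. List the vertices and price them.
peanut butter only: max(54/7, 598/33) = 18.12 servings → $4.53.
Greek yogurt only: max(54/16, 598/248) = 3.375 servings → $4.89.
peanut butter + Greek yogurt with both tight: 3.166 servings and 1.99 servings → $3.68.
So the least-cost plan costs $3.68.

$3.68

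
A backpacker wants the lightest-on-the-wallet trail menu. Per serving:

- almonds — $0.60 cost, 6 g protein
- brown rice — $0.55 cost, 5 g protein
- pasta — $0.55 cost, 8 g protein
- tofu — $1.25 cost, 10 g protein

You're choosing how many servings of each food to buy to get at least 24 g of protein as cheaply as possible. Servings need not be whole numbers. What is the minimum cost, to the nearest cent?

$1.65

Cost per g of protein: pasta $0.0688, almonds $0.1000, brown rice $0.1100, tofu $0.1250.
With no serving limits, use only pasta: 24 g / 8 g = 3 servings × $0.55 = $1.65.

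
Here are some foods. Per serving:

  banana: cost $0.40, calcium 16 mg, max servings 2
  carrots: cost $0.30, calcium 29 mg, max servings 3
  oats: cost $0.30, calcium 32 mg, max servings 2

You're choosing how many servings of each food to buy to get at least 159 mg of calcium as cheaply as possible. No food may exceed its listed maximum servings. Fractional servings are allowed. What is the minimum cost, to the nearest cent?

Cost per mg of calcium: oats $0.0094, carrots $0.0103, banana $0.0250.
Take 2 servings of oats: +64.0 mg calcium for $0.60 (total $0.60, still need 95.0 mg).
Take 3 servings of carrots: +87.0 mg calcium for $0.90 (total $1.50, still need 8.0 mg).
Take 0.5 servings of banana: +8.0 mg calcium for $0.20 (total $1.70, still need 0.0 mg).
Greedy by cheapest-per-mg is optimal for a single linear constraint, so the minimum cost is $1.70.

$1.70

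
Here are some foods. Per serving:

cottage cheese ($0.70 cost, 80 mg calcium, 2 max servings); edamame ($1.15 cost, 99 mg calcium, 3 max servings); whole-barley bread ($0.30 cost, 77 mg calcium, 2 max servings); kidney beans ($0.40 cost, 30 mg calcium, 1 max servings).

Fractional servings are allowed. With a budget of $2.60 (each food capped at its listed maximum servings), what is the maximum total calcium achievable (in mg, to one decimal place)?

365.7 mg

Calcium per dollar: whole-barley bread 256.7, cottage cheese 114.3, edamame 86.09, kidney beans 75.
Take 2 servings of whole-barley bread: spends $0.60, +154.0 mg calcium (running total 154.0 mg).
Take 2 servings of cottage cheese: spends $1.40, +160.0 mg calcium (running total 314.0 mg).
Take 0.5217 servings of edamame: spends $0.60, +51.7 mg calcium (running total 365.7 mg).
Greedy by best ratio exhausts the cost allowance optimally: 365.7 mg.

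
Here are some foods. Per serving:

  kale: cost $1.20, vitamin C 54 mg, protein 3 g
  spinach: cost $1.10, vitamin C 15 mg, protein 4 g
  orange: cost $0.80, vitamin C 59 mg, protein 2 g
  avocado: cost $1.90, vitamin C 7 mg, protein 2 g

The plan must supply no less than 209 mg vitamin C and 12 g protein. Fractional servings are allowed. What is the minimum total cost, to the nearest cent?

Two binding constraints pin down two serving amounts, so the optimal mix uses at most two foods. The candidates are each food alone (scaled to the tighter of vitamin C/protein) and each pair with both constraints tight.
kale only: max(209/54, 12/3) = 4 servings → $4.80.
spinach only: max(209/15, 12/4) = 13.93 servings → $15.33.
orange only: max(209/59, 12/2) = 6 servings → $4.80.
avocado only: max(209/7, 12/2) = 29.86 servings → $56.73.
kale + spinach with both tight: 3.836 servings and 0.1228 servings → $4.74.
kale + orange: intersection lies outside the first quadrant.
kale + avocado with both tight: 3.839 servings and 0.2414 servings → $5.07.
spinach + orange with both tight: 1.408 servings and 3.184 servings → $4.10.
spinach + avocado with both targets exact would need a negative amount; discard.
orange + avocado with both tight: 3.212 servings and 2.788 servings → $7.87.
So the least-cost plan costs $4.10.

$4.10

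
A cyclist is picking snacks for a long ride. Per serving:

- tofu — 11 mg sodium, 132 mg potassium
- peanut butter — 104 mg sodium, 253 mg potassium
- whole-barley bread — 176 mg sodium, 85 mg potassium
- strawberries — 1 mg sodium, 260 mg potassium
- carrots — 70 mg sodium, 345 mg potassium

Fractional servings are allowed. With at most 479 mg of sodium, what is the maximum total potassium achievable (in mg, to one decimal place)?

124540.0 mg

Potassium per mg sodium: strawberries 260, tofu 12, carrots 4.929, peanut butter 2.433, whole-barley bread 0.483.
With no serving limits, spend the whole sodium allowance on strawberries: 479 mg / 1 mg × 260 mg = 124540.0 mg.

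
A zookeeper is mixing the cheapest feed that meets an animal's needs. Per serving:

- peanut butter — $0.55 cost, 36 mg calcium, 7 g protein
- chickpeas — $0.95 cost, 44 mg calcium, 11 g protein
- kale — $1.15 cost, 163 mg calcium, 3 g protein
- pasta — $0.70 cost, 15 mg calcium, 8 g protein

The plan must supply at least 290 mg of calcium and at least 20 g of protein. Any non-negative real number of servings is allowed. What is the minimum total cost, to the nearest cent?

For a min-cost LP with two ≥-constraints, a basic feasible solution has at most two positive variables.
peanut butter only: max(290/36, 20/7) = 8.056 servings → $4.43.
chickpeas only: max(290/44, 20/11) = 6.591 servings → $6.26.
kale only: max(290/163, 20/3) = 6.667 servings → $7.67.
pasta only: max(290/15, 20/8) = 19.33 servings → $13.53.
peanut butter + chickpeas: the both-tight solution has a negative serving — not a feasible corner.
peanut butter + kale with both tight: 2.314 servings and 1.268 servings → $2.73.
peanut butter + pasta: the both-tight solution has a negative serving — not a feasible corner.
chickpeas + kale with both tight: 1.439 servings and 1.391 servings → $2.97.
chickpeas + pasta with both targets exact would need a negative amount; discard.
kale + pasta with both tight: 1.604 servings and 1.898 servings → $3.17.
So the least-cost plan costs $2.73.

$2.73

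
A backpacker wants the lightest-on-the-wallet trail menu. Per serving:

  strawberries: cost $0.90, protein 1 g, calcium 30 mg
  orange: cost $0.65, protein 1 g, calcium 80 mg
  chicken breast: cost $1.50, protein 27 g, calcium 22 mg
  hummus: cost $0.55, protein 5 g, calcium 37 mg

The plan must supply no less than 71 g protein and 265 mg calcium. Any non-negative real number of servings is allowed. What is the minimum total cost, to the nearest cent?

This is a tiny linear program; its minimum lies at a vertex of the feasible set. List the vertices and price them.
strawberries only: max(71/1, 265/30) = 71 servings → $63.90.
orange only: max(71/1, 265/80) = 71 servings → $46.15.
chicken breast only: max(71/27, 265/22) = 12.05 servings → $18.07.
hummus only: max(71/5, 265/37) = 14.2 servings → $7.81.
strawberries + orange with both targets exact would need a negative amount; discard.
strawberries + chicken breast with both tight: 7.098 servings and 2.367 servings → $9.94.
strawberries + hummus: the both-tight solution has a negative serving — not a feasible corner.
orange + chicken breast with both tight: 2.616 servings and 2.533 servings → $5.50.
orange + hummus: the both-tight solution has a negative serving — not a feasible corner.
chicken breast + hummus with both tight: 1.465 servings and 6.291 servings → $5.66.
The minimum over all feasible corners is $5.50.

$5.50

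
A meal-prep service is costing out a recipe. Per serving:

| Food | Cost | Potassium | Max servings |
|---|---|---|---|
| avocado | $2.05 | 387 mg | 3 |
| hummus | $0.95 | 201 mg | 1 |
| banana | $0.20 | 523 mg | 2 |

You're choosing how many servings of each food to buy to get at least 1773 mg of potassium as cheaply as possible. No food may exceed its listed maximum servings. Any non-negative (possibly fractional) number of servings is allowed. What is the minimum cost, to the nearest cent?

Cost per mg of potassium: banana $0.0004, hummus $0.0047, avocado $0.0053.
Take 2 servings of banana: +1046.0 mg potassium for $0.40 (total $0.40, still need 727.0 mg).
Take 1 serving of hummus: +201.0 mg potassium for $0.95 (total $1.35, still need 526.0 mg).
Take 1.359 servings of avocado: +526.0 mg potassium for $2.79 (total $4.14, still need 0.0 mg).
Filling from the cheapest source first is optimal under one linear minimum: $4.14.

$4.14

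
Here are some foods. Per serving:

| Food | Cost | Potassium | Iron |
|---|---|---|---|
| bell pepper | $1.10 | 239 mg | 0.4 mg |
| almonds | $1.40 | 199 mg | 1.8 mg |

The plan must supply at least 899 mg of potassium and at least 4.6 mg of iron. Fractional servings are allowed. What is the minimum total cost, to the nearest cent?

$5.16

An LP optimum is at a vertex; with two nutrient constraints at most two foods are used. Check each candidate.
bell pepper only: max(899/239, 4.6/0.4) = 11.5 servings → $12.65.
almonds only: max(899/199, 4.6/1.8) = 4.518 servings → $6.32.
bell pepper + almonds with both tight: 2.005 servings and 2.11 servings → $5.16.
The minimum over all feasible corners is $5.16.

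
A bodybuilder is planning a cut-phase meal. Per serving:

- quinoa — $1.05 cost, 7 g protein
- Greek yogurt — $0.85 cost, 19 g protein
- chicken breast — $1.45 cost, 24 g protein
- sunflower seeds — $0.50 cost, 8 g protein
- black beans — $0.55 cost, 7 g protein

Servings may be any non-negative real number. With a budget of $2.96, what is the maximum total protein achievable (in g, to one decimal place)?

66.2 g

Protein per dollar: Greek yogurt 22.35, chicken breast 16.55, sunflower seeds 16, black beans 12.73, quinoa 6.667.
With no serving limits, spend the whole cost allowance on Greek yogurt: $2.96 / $0.85 × 19 g = 66.2 g.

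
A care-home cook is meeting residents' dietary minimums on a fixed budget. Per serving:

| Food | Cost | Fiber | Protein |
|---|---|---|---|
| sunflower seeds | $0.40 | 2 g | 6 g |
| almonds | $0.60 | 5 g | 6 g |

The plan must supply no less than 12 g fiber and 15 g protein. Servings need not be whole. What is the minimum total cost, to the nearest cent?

$1.47

A basic optimal solution has at most two foods positive. Try each food alone and each pair with both targets met exactly.
sunflower seeds only: max(12/2, 15/6) = 6 servings → $2.40.
almonds only: max(12/5, 15/6) = 2.5 servings → $1.50.
sunflower seeds + almonds with both tight: 0.1667 servings and 2.333 servings → $1.47.
The minimum over all feasible corners is $1.47.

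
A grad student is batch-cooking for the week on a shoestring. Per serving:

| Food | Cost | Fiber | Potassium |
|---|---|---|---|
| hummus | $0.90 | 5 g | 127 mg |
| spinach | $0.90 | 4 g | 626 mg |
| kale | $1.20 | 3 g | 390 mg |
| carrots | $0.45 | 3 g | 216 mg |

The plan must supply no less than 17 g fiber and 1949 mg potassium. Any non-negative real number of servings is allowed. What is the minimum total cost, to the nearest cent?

hummus only: max(17/5, 1949/127) = 15.35 servings → $13.81.
spinach only: max(17/4, 1949/626) = 4.25 servings → $3.83.
kale only: max(17/3, 1949/390) = 5.667 servings → $6.80.
carrots only: max(17/3, 1949/216) = 9.023 servings → $4.06.
hummus + spinach with both tight: 1.085 servings and 2.893 servings → $3.58.
hummus + kale with both tight: 0.499 servings and 4.835 servings → $6.25.
hummus + carrots with both targets exact would need a negative amount; discard.
spinach + kale: the both-tight solution has a negative serving — not a feasible corner.
spinach + carrots with both tight: 2.145 servings and 2.807 servings → $3.19.
kale + carrots with both tight: 4.167 servings and 1.5 servings → $5.67.
Cheapest feasible corner: $3.19.

$3.19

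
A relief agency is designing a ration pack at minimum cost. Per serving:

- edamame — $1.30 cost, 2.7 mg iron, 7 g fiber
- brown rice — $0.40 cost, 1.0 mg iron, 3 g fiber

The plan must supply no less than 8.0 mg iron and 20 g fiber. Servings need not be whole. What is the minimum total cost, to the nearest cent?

$3.20

At the optimum either one food covers both requirements or two foods hit both targets exactly; no other combination can be cheaper.
edamame only: max(8.0/2.7, 20/7) = 2.963 servings → $3.85.
brown rice only: max(8.0/1.0, 20/3) = 8 servings → $3.20.
edamame + brown rice: the both-tight solution has a negative serving — not a feasible corner.
So the least-cost plan costs $3.20.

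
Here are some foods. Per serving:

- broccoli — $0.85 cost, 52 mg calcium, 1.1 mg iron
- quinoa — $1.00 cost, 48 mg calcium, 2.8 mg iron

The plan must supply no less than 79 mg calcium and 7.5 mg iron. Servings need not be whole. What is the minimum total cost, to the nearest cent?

$2.68

Check every corner: each single food scaled to meet both minima, and each pair solved so both constraints bind.
broccoli only: max(79/52, 7.5/1.1) = 6.818 servings → $5.80.
quinoa only: max(79/48, 7.5/2.8) = 2.679 servings → $2.68.
broccoli + quinoa with both targets exact would need a negative amount; discard.
The minimum over all feasible corners is $2.68.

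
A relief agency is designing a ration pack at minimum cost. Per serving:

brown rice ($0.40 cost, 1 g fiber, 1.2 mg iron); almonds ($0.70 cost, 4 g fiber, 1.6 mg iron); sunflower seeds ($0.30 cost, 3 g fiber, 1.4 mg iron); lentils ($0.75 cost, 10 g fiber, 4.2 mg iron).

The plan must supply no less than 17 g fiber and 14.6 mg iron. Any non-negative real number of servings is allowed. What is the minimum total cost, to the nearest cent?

$2.61

Check every corner: each single food scaled to meet both minima, and each pair solved so both constraints bind.
brown rice only: max(17/1, 14.6/1.2) = 17 servings → $6.80.
almonds only: max(17/4, 14.6/1.6) = 9.125 servings → $6.39.
sunflower seeds only: max(17/3, 14.6/1.4) = 10.43 servings → $3.13.
lentils only: max(17/10, 14.6/4.2) = 3.476 servings → $2.61.
brown rice + almonds with both tight: 9.75 servings and 1.812 servings → $5.17.
brown rice + sunflower seeds with both tight: 9.091 servings and 2.636 servings → $4.43.
brown rice + lentils with both tight: 9.564 servings and 0.7436 servings → $4.38.
almonds + sunflower seeds: the both-tight solution has a negative serving — not a feasible corner.
almonds + lentils: the both-tight solution has a negative serving — not a feasible corner.
sunflower seeds + lentils with both targets exact would need a negative amount; discard.
So the least-cost plan costs $2.61.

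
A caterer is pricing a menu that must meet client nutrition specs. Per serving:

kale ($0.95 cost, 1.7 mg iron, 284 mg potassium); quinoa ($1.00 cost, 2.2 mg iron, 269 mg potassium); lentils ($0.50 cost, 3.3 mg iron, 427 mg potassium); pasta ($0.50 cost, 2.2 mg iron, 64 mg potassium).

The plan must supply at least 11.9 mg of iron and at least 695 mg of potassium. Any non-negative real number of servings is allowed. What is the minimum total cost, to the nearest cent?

This is a tiny linear program; its minimum lies at a vertex of the feasible set. List the vertices and price them.
kale only: max(11.9/1.7, 695/284) = 7 servings → $6.65.
quinoa only: max(11.9/2.2, 695/269) = 5.409 servings → $5.41.
lentils only: max(11.9/3.3, 695/427) = 3.606 servings → $1.80.
pasta only: max(11.9/2.2, 695/64) = 10.86 servings → $5.43.
kale + quinoa: intersection lies outside the first quadrant.
kale + lentils with both targets exact would need a negative amount; discard.
kale + pasta with both tight: 1.487 servings and 4.26 servings → $3.54.
quinoa + lentils with both targets exact would need a negative amount; discard.
quinoa + pasta with both tight: 1.702 servings and 3.708 servings → $3.56.
lentils + pasta with both tight: 1.054 servings and 3.828 servings → $2.44.
Cheapest feasible corner: $1.80.

$1.80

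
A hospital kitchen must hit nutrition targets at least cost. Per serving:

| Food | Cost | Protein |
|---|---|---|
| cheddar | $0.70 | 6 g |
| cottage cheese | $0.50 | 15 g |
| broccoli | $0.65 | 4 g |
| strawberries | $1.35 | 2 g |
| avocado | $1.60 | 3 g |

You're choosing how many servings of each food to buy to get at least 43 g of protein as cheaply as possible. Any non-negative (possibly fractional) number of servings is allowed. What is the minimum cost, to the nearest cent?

$1.43

Cost per g of protein: cottage cheese $0.0333, cheddar $0.1167, broccoli $0.1625, avocado $0.5333, strawberries $0.6750.
With no serving limits, use only cottage cheese: 43 g / 15 g = 2.867 servings × $0.50 = $1.43.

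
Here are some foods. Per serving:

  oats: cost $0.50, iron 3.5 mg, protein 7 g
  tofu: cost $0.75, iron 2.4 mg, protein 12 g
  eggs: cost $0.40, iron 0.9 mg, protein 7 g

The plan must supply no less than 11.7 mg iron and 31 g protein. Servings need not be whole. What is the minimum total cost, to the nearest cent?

Check every corner: each single food scaled to meet both minima, and each pair solved so both constraints bind.
oats only: max(11.7/3.5, 31/7) = 4.429 servings → $2.21.
tofu only: max(11.7/2.4, 31/12) = 4.875 servings → $3.66.
eggs only: max(11.7/0.9, 31/7) = 13 servings → $5.20.
oats + tofu with both tight: 2.619 servings and 1.056 servings → $2.10.
oats + eggs with both tight: 2.967 servings and 1.462 servings → $2.07.
tofu + eggs: intersection lies outside the first quadrant.
Cheapest feasible corner: $2.07.

$2.07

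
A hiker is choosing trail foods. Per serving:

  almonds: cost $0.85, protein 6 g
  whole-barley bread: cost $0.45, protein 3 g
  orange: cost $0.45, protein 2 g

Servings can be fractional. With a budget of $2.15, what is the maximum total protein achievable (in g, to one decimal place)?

15.2 g

Protein per dollar: almonds 7.059, whole-barley bread 6.667, orange 4.444.
With no serving limits, spend the whole cost allowance on almonds: $2.15 / $0.85 × 6 g = 15.2 g.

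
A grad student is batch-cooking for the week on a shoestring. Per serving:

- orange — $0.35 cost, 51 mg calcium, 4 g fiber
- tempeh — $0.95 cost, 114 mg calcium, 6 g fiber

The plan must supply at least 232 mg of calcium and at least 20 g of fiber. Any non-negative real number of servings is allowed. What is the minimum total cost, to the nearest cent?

$1.75

For a min-cost LP with two ≥-constraints, a basic feasible solution has at most two positive variables.
orange only: max(232/51, 20/4) = 5 servings → $1.75.
tempeh only: max(232/114, 20/6) = 3.333 servings → $3.17.
orange + tempeh: the both-tight solution has a negative serving — not a feasible corner.
So the least-cost plan costs $1.75.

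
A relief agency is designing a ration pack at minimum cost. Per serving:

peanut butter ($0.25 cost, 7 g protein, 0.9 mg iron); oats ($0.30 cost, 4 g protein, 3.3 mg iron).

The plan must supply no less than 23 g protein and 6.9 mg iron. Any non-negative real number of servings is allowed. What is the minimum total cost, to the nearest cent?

$1.04

This is a tiny linear program; its minimum lies at a vertex of the feasible set. List the vertices and price them.
peanut butter only: max(23/7, 6.9/0.9) = 7.667 servings → $1.92.
oats only: max(23/4, 6.9/3.3) = 5.75 servings → $1.73.
peanut butter + oats with both tight: 2.477 servings and 1.415 servings → $1.04.
The minimum over all feasible corners is $1.04.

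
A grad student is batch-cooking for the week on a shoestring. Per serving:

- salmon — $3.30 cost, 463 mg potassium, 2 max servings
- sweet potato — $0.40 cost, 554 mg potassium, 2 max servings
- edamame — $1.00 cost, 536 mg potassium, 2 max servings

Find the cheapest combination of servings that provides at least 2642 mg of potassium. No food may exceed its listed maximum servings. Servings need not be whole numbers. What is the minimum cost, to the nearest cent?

Cost per mg of potassium: sweet potato $0.0007, edamame $0.0019, salmon $0.0071.
Take 2 servings of sweet potato: +1108.0 mg potassium for $0.80 (total $0.80, still need 1534.0 mg).
Take 2 servings of edamame: +1072.0 mg potassium for $2.00 (total $2.80, still need 462.0 mg).
Take 0.9978 servings of salmon: +462.0 mg potassium for $3.29 (total $6.09, still need 0.0 mg).
Greedy by cheapest-per-mg is optimal for a single linear constraint, so the minimum cost is $6.09.

$6.09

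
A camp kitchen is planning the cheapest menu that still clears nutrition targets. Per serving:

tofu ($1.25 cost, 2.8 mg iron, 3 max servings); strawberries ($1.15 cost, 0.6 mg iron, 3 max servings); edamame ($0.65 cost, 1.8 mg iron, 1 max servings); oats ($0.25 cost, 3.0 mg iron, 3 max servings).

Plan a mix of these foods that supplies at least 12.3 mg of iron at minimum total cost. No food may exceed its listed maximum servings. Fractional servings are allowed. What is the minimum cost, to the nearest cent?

Cost per mg of iron: oats $0.0833, edamame $0.3611, tofu $0.4464, strawberries $1.9167.
Take 3 servings of oats: +9.0 mg iron for $0.75 (total $0.75, still need 3.3 mg).
Take 1 serving of edamame: +1.8 mg iron for $0.65 (total $1.40, still need 1.5 mg).
Take 0.5357 servings of tofu: +1.5 mg iron for $0.67 (total $2.07, still need 0.0 mg).
Greedy by cheapest-per-mg is optimal for a single linear constraint, so the minimum cost is $2.07.

$2.07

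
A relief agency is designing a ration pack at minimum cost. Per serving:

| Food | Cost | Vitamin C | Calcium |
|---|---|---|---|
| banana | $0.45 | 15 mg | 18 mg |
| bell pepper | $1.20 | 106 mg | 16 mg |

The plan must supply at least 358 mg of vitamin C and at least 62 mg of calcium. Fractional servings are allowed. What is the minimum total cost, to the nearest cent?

With two linear requirements the optimum uses one or two foods; enumerate the corners.
banana only: max(358/15, 62/18) = 23.87 servings → $10.74.
bell pepper only: max(358/106, 62/16) = 3.875 servings → $4.65.
banana + bell pepper with both tight: 0.506 servings and 3.306 servings → $4.19.
So the least-cost plan costs $4.19.

$4.19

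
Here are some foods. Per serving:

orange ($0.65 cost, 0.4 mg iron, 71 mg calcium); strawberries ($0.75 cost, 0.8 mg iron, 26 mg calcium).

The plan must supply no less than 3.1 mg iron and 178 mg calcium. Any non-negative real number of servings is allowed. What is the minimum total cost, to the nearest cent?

$3.27

A basic optimal solution has at most two foods positive. Try each food alone and each pair with both targets met exactly.
orange only: max(3.1/0.4, 178/71) = 7.75 servings → $5.04.
strawberries only: max(3.1/0.8, 178/26) = 6.846 servings → $5.13.
orange + strawberries with both tight: 1.332 servings and 3.209 servings → $3.27.
So the least-cost plan costs $3.27.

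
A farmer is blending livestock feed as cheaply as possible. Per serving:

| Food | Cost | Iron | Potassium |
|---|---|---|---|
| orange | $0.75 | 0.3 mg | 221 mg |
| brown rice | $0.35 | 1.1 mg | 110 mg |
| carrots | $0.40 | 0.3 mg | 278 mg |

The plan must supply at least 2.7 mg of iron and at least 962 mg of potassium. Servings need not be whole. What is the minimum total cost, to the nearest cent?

$1.71

A basic optimal solution has at most two foods positive. Try each food alone and each pair with both targets met exactly.
orange only: max(2.7/0.3, 962/221) = 9 servings → $6.75.
brown rice only: max(2.7/1.1, 962/110) = 8.745 servings → $3.06.
carrots only: max(2.7/0.3, 962/278) = 9 servings → $3.60.
orange + brown rice with both tight: 3.623 servings and 1.466 servings → $3.23.
orange + carrots: intersection lies outside the first quadrant.
brown rice + carrots with both tight: 1.694 servings and 2.79 servings → $1.71.
The minimum over all feasible corners is $1.71.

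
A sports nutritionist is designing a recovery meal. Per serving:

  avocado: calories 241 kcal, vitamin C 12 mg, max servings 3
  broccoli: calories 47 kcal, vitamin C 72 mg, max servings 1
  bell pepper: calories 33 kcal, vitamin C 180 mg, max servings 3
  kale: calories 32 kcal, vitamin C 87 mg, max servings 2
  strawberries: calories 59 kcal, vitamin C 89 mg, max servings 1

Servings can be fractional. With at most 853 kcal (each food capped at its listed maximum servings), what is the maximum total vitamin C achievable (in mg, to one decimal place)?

Vitamin C per kcal: bell pepper 5.455, kale 2.719, broccoli 1.532, strawberries 1.508, avocado 0.04979.
Take 3 servings of bell pepper: uses 99 kcal, +540.0 mg vitamin C (running total 540.0 mg).
Take 2 servings of kale: uses 64 kcal, +174.0 mg vitamin C (running total 714.0 mg).
Take 1 serving of broccoli: uses 47 kcal, +72.0 mg vitamin C (running total 786.0 mg).
Take 1 serving of strawberries: uses 59 kcal, +89.0 mg vitamin C (running total 875.0 mg).
Take 2.423 servings of avocado: uses 584 kcal, +29.1 mg vitamin C (running total 904.1 mg).
Greedy by best ratio exhausts the calories allowance optimally: 904.1 mg.

904.1 mg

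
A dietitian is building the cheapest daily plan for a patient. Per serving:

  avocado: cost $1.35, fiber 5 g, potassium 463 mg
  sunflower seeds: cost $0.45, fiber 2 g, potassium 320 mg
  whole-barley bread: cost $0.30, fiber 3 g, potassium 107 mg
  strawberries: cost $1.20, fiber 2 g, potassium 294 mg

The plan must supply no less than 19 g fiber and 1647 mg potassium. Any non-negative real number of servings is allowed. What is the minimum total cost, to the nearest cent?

$2.87

At the optimum either one food covers both requirements or two foods hit both targets exactly; no other combination can be cheaper.
avocado only: max(19/5, 1647/463) = 3.8 servings → $5.13.
sunflower seeds only: max(19/2, 1647/320) = 9.5 servings → $4.28.
whole-barley bread only: max(19/3, 1647/107) = 15.39 servings → $4.62.
strawberries only: max(19/2, 1647/294) = 9.5 servings → $11.40.
avocado + sunflower seeds with both targets exact would need a negative amount; discard.
avocado + whole-barley bread with both tight: 3.405 servings and 0.6581 servings → $4.79.
avocado + strawberries: intersection lies outside the first quadrant.
sunflower seeds + whole-barley bread with both tight: 3.898 servings and 3.735 servings → $2.87.
sunflower seeds + strawberries: intersection lies outside the first quadrant.
whole-barley bread + strawberries with both tight: 3.431 servings and 4.353 servings → $6.25.
Cheapest feasible corner: $2.87.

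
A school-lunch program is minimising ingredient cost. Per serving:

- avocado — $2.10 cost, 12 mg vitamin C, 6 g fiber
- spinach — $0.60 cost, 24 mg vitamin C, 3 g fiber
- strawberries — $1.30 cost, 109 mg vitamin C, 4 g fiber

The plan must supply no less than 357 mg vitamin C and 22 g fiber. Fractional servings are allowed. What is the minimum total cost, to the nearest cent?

$5.58

With two linear requirements the optimum uses one or two foods; enumerate the corners.
avocado only: max(357/12, 22/6) = 29.75 servings → $62.48.
spinach only: max(357/24, 22/3) = 14.88 servings → $8.93.
strawberries only: max(357/109, 22/4) = 5.5 servings → $7.15.
avocado + spinach with both targets exact would need a negative amount; discard.
avocado + strawberries with both tight: 1.601 servings and 3.099 servings → $7.39.
spinach + strawberries with both tight: 4.199 servings and 2.351 servings → $5.58.
The minimum over all feasible corners is $5.58.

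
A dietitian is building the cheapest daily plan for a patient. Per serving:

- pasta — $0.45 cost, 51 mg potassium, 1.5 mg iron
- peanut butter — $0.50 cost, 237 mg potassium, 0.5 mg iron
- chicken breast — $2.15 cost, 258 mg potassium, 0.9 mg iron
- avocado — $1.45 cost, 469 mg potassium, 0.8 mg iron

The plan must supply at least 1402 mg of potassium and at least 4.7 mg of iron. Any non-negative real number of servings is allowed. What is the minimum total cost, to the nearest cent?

The cheapest plan sits at a corner of the feasible region — with two constraints it uses at most two foods.
pasta only: max(1402/51, 4.7/1.5) = 27.49 servings → $12.37.
peanut butter only: max(1402/237, 4.7/0.5) = 9.4 servings → $4.70.
chicken breast only: max(1402/258, 4.7/0.9) = 5.434 servings → $11.68.
avocado only: max(1402/469, 4.7/0.8) = 5.875 servings → $8.52.
pasta + peanut butter with both tight: 1.251 servings and 5.646 servings → $3.39.
pasta + chicken breast: intersection lies outside the first quadrant.
pasta + avocado with both tight: 1.634 servings and 2.812 servings → $4.81.
peanut butter + chicken breast with both tight: 0.5836 servings and 4.898 servings → $10.82.
peanut butter + avocado: intersection lies outside the first quadrant.
chicken breast + avocado with both tight: 5.019 servings and 0.2281 servings → $11.12.
Cheapest feasible corner: $3.39.

$3.39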